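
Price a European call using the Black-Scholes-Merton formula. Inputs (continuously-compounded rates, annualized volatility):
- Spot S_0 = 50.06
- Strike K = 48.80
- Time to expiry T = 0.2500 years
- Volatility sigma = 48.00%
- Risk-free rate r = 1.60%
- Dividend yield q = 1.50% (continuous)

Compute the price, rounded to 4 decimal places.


d1 = (ln(S/K) + (r - q + 0.5*sigma^2) * T) / (sigma * sqrt(T)) = 0.22725822
d2 = d1 - sigma * sqrt(T) = -0.01274178
exp(-rT) = 0.99600799; exp(-qT) = 0.99625702
C = S_0 * exp(-qT) * N(d1) - K * exp(-rT) * N(d2)
N(d1) = 0.58988852; N(d2) = 0.49491690
C = 50.0600 * 0.99625702 * 0.58988852 - 48.8000 * 0.99600799 * 0.49491690 = 5.3638

Answer: Price = 5.3638


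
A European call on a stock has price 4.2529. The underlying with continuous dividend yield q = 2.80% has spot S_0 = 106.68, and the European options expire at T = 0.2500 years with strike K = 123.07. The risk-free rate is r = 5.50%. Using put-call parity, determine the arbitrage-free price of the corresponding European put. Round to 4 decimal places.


Put-call parity: C - P = S_0 * exp(-qT) - K * exp(-rT).
S_0 * exp(-qT) = 106.6800 * 0.99302444 = 105.93584757
K * exp(-rT) = 123.0700 * 0.98634410 = 121.38936832
P = C - S*exp(-qT) + K*exp(-rT)
P = 4.2529 - 105.93584757 + 121.38936832 = 19.7064

Answer: Put price = 19.7064


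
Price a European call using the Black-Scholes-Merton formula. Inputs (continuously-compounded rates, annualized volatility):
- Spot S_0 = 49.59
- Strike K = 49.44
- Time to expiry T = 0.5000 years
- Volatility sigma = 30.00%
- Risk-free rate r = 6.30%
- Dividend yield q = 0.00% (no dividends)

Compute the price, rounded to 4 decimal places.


Answer: Price = 5.0135

Derivation:
d1 = (ln(S/K) + (r - q + 0.5*sigma^2) * T) / (sigma * sqrt(T)) = 0.26883911
d2 = d1 - sigma * sqrt(T) = 0.05670708
exp(-rT) = 0.96899096; exp(-qT) = 1.00000000
C = S_0 * exp(-qT) * N(d1) - K * exp(-rT) * N(d2)
N(d1) = 0.60597325; N(d2) = 0.52261073
C = 49.5900 * 1.00000000 * 0.60597325 - 49.4400 * 0.96899096 * 0.52261073 = 5.0135


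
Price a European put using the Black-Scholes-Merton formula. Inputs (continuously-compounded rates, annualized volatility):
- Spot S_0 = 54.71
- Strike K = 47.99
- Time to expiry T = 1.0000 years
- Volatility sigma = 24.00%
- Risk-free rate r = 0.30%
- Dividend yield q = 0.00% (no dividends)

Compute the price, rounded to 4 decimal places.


d1 = (ln(S/K) + (r - q + 0.5*sigma^2) * T) / (sigma * sqrt(T)) = 0.67855772
d2 = d1 - sigma * sqrt(T) = 0.43855772
exp(-rT) = 0.99700450; exp(-qT) = 1.00000000
P = K * exp(-rT) * N(-d2) - S_0 * exp(-qT) * N(-d1)
N(-d1) = 0.24870907; N(-d2) = 0.33049102
P = 47.9900 * 0.99700450 * 0.33049102 - 54.7100 * 1.00000000 * 0.24870907 = 2.2059

Answer: Price = 2.2059


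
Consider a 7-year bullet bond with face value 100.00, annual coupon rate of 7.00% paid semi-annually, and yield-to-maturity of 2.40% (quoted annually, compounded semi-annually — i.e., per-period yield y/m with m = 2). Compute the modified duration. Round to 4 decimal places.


Answer: Modified duration = 5.7712

Derivation:
Coupon per period c = face * coupon_rate / m = 3.500000
Periods per year m = 2; per-period yield y/m = 0.012000
Number of cashflows N = 14
Cashflows (t years, CF_t, discount factor 1/(1+y/m)^(m*t), PV):
  t = 0.5000: CF_t = 3.500000, DF = 0.988142, PV = 3.458498
  t = 1.0000: CF_t = 3.500000, DF = 0.976425, PV = 3.417488
  t = 1.5000: CF_t = 3.500000, DF = 0.964847, PV = 3.376965
  t = 2.0000: CF_t = 3.500000, DF = 0.953406, PV = 3.336922
  t = 2.5000: CF_t = 3.500000, DF = 0.942101, PV = 3.297353
  t = 3.0000: CF_t = 3.500000, DF = 0.930930, PV = 3.258254
  t = 3.5000: CF_t = 3.500000, DF = 0.919891, PV = 3.219619
  t = 4.0000: CF_t = 3.500000, DF = 0.908983, PV = 3.181442
  t = 4.5000: CF_t = 3.500000, DF = 0.898205, PV = 3.143717
  t = 5.0000: CF_t = 3.500000, DF = 0.887554, PV = 3.106440
  t = 5.5000: CF_t = 3.500000, DF = 0.877030, PV = 3.069604
  t = 6.0000: CF_t = 3.500000, DF = 0.866630, PV = 3.033206
  t = 6.5000: CF_t = 3.500000, DF = 0.856354, PV = 2.997239
  t = 7.0000: CF_t = 103.500000, DF = 0.846200, PV = 87.581660
Price P = sum_t PV_t = 129.478407
First compute Macaulay numerator sum_t t * PV_t:
  t * PV_t at t = 0.5000: 1.729249
  t * PV_t at t = 1.0000: 3.417488
  t * PV_t at t = 1.5000: 5.065447
  t * PV_t at t = 2.0000: 6.673843
  t * PV_t at t = 2.5000: 8.243383
  t * PV_t at t = 3.0000: 9.774763
  t * PV_t at t = 3.5000: 11.268666
  t * PV_t at t = 4.0000: 12.725766
  t * PV_t at t = 4.5000: 14.146726
  t * PV_t at t = 5.0000: 15.532198
  t * PV_t at t = 5.5000: 16.882824
  t * PV_t at t = 6.0000: 18.199235
  t * PV_t at t = 6.5000: 19.482054
  t * PV_t at t = 7.0000: 613.071623
Macaulay duration D = 756.213266 / 129.478407 = 5.840459
Modified duration = D / (1 + y/m) = 5.840459 / (1 + 0.012000) = 5.771204


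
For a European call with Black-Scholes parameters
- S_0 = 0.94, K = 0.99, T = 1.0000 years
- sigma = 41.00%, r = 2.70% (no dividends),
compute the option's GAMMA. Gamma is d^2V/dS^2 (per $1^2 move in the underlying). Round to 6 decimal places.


Answer: Gamma = 1.024395

Derivation:
d1 = 0.1444510540; d2 = -0.2655489460
phi(d1) = 0.3948017311; exp(-qT) = 1.0000000000; exp(-rT) = 0.9733612415
Gamma = exp(-qT) * phi(d1) / (S * sigma * sqrt(T)) = 1.0000000000 * 0.3948017311 / (0.9400 * 0.4100 * 1.0000000000) = 1.024395


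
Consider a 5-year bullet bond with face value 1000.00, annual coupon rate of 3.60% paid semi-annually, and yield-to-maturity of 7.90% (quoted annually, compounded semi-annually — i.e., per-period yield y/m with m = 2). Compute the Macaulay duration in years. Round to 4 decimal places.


Coupon per period c = face * coupon_rate / m = 18.000000
Periods per year m = 2; per-period yield y/m = 0.039500
Number of cashflows N = 10
Cashflows (t years, CF_t, discount factor 1/(1+y/m)^(m*t), PV):
  t = 0.5000: CF_t = 18.000000, DF = 0.962001, PV = 17.316017
  t = 1.0000: CF_t = 18.000000, DF = 0.925446, PV = 16.658025
  t = 1.5000: CF_t = 18.000000, DF = 0.890280, PV = 16.025036
  t = 2.0000: CF_t = 18.000000, DF = 0.856450, PV = 15.416100
  t = 2.5000: CF_t = 18.000000, DF = 0.823906, PV = 14.830303
  t = 3.0000: CF_t = 18.000000, DF = 0.792598, PV = 14.266766
  t = 3.5000: CF_t = 18.000000, DF = 0.762480, PV = 13.724643
  t = 4.0000: CF_t = 18.000000, DF = 0.733507, PV = 13.203120
  t = 4.5000: CF_t = 18.000000, DF = 0.705634, PV = 12.701414
  t = 5.0000: CF_t = 1018.000000, DF = 0.678821, PV = 691.039450
Price P = sum_t PV_t = 825.180875
Macaulay numerator sum_t t * PV_t:
  t * PV_t at t = 0.5000: 8.658009
  t * PV_t at t = 1.0000: 16.658025
  t * PV_t at t = 1.5000: 24.037555
  t * PV_t at t = 2.0000: 30.832201
  t * PV_t at t = 2.5000: 37.075759
  t * PV_t at t = 3.0000: 42.800298
  t * PV_t at t = 3.5000: 48.036250
  t * PV_t at t = 4.0000: 52.812478
  t * PV_t at t = 4.5000: 57.156362
  t * PV_t at t = 5.0000: 3455.197252
Macaulay duration D = (sum_t t * PV_t) / P = 3773.264188 / 825.180875 = 4.572651

Answer: Macaulay duration = 4.5727 years


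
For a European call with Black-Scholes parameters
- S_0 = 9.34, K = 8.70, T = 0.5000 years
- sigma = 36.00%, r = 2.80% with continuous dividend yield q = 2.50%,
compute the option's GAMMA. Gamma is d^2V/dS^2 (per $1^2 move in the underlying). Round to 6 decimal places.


d1 = 0.4120202264; d2 = 0.1574617851
phi(d1) = 0.3664772378; exp(-qT) = 0.9875778005; exp(-rT) = 0.9860975443
Gamma = exp(-qT) * phi(d1) / (S * sigma * sqrt(T)) = 0.9875778005 * 0.3664772378 / (9.3400 * 0.3600 * 0.7071067812) = 0.152224

Answer: Gamma = 0.152224


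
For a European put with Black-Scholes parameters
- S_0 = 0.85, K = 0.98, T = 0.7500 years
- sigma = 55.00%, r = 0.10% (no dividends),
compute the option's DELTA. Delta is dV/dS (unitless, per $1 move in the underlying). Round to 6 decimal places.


d1 = -0.0590550012; d2 = -0.5353689733
phi(d1) = 0.3982472323; exp(-qT) = 1.0000000000; exp(-rT) = 0.9992502812
N(-d1) = 0.5235458500
Delta = -exp(-qT) * N(-d1) = -1.0000000000 * 0.5235458500 = -0.523546

Answer: Delta = -0.523546


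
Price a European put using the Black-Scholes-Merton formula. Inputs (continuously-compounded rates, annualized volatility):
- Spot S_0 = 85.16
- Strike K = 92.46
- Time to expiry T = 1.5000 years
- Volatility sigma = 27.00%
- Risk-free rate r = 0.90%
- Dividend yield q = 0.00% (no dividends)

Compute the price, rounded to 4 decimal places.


Answer: Price = 14.8585

Derivation:
d1 = (ln(S/K) + (r - q + 0.5*sigma^2) * T) / (sigma * sqrt(T)) = -0.04254636
d2 = d1 - sigma * sqrt(T) = -0.37322748
exp(-rT) = 0.98659072; exp(-qT) = 1.00000000
P = K * exp(-rT) * N(-d2) - S_0 * exp(-qT) * N(-d1)
N(-d1) = 0.51696842; N(-d2) = 0.64551043
P = 92.4600 * 0.98659072 * 0.64551043 - 85.1600 * 1.00000000 * 0.51696842 = 14.8585


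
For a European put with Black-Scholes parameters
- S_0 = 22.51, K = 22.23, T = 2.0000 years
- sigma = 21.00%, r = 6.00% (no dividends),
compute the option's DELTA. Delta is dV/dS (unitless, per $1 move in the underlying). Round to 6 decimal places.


Answer: Delta = -0.276022

Derivation:
d1 = 0.5947001272; d2 = 0.2977152791
phi(d1) = 0.3342812235; exp(-qT) = 1.0000000000; exp(-rT) = 0.8869204367
N(-d1) = 0.2760219684
Delta = -exp(-qT) * N(-d1) = -1.0000000000 * 0.2760219684 = -0.276022


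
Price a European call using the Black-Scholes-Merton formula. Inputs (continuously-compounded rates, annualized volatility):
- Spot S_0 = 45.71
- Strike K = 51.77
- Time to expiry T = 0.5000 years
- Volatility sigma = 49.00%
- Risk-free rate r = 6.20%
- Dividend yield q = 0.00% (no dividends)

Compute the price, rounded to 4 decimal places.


Answer: Price = 4.5911

Derivation:
d1 = (ln(S/K) + (r - q + 0.5*sigma^2) * T) / (sigma * sqrt(T)) = -0.09659580
d2 = d1 - sigma * sqrt(T) = -0.44307813
exp(-rT) = 0.96947557; exp(-qT) = 1.00000000
C = S_0 * exp(-qT) * N(d1) - K * exp(-rT) * N(d2)
N(d1) = 0.46152369; N(d2) = 0.32885461
C = 45.7100 * 1.00000000 * 0.46152369 - 51.7700 * 0.96947557 * 0.32885461 = 4.5911


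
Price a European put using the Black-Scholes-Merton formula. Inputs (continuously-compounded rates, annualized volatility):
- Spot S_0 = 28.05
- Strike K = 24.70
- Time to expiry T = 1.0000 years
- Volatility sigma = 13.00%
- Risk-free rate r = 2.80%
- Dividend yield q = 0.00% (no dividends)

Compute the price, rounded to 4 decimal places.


Answer: Price = 0.1915

Derivation:
d1 = (ln(S/K) + (r - q + 0.5*sigma^2) * T) / (sigma * sqrt(T)) = 1.25873376
d2 = d1 - sigma * sqrt(T) = 1.12873376
exp(-rT) = 0.97238837; exp(-qT) = 1.00000000
P = K * exp(-rT) * N(-d2) - S_0 * exp(-qT) * N(-d1)
N(-d1) = 0.10406326; N(-d2) = 0.12950508
P = 24.7000 * 0.97238837 * 0.12950508 - 28.0500 * 1.00000000 * 0.10406326 = 0.1915


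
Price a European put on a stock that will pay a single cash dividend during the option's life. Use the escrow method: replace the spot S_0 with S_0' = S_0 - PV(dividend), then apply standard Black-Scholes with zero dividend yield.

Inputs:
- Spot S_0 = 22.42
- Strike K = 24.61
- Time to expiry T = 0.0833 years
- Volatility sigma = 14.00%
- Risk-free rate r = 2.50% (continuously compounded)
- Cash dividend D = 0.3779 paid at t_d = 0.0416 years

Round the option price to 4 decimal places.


Answer: Price = 2.5174

Derivation:
PV(D) = D * exp(-r * t_d) = 0.3779 * 0.99896054 = 0.37750719
S_0' = S_0 - PV(D) = 22.4200 - 0.37750719 = 22.04249281
d1 = (ln(S_0'/K) + (r + sigma^2/2)*T) / (sigma*sqrt(T)) = -2.65507071
d2 = d1 - sigma*sqrt(T) = -2.69547715
exp(-rT) = 0.99791967
N(-d1) = 0.99603541; N(-d2) = 0.99648561
P = K * exp(-rT) * N(-d2) - S_0' * N(-d1) = 24.6100 * 0.99791967 * 0.99648561 - 22.04249281 * 0.99603541 = 2.5174


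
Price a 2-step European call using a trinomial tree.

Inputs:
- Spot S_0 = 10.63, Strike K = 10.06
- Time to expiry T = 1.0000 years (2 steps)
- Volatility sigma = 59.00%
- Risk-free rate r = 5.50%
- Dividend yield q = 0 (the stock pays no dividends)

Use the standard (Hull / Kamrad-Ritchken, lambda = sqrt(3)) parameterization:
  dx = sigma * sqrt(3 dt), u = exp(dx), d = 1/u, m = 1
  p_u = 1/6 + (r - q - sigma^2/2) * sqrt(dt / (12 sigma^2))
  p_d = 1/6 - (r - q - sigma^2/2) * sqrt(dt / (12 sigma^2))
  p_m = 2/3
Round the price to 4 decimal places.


dt = T/N = 0.500000; dx = sigma*sqrt(3*dt) = 0.722599
u = exp(dx) = 2.059781; d = 1/u = 0.485489
p_u = 0.125479, p_m = 0.666667, p_d = 0.207855
Discount per step: exp(-r*dt) = 0.972875
Stock lattice S(k, j) with j the centered position index:
  k=0: S(0,+0) = 10.6300
  k=1: S(1,-1) = 5.1607; S(1,+0) = 10.6300; S(1,+1) = 21.8955
  k=2: S(2,-2) = 2.5055; S(2,-1) = 5.1607; S(2,+0) = 10.6300; S(2,+1) = 21.8955; S(2,+2) = 45.0999
Terminal payoffs V(N, j) = max(S_T - K, 0):
  V(2,-2) = 0.000000; V(2,-1) = 0.000000; V(2,+0) = 0.570000; V(2,+1) = 11.835468; V(2,+2) = 35.039860
Backward induction: V(k, j) = exp(-r*dt) * [p_u * V(k+1, j+1) + p_m * V(k+1, j) + p_d * V(k+1, j-1)]
  V(1,-1) = exp(-r*dt) * [p_u*0.570000 + p_m*0.000000 + p_d*0.000000] = 0.069583
  V(1,+0) = exp(-r*dt) * [p_u*11.835468 + p_m*0.570000 + p_d*0.000000] = 1.814506
  V(1,+1) = exp(-r*dt) * [p_u*35.039860 + p_m*11.835468 + p_d*0.570000] = 12.069036
  V(0,+0) = exp(-r*dt) * [p_u*12.069036 + p_m*1.814506 + p_d*0.069583] = 2.664255

Answer: Price = V(0,0) = 2.6643


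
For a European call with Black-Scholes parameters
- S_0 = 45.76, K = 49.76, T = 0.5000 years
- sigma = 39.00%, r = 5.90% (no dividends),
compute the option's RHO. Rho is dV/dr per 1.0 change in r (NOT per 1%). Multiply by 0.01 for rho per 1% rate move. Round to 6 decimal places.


Answer: Rho = 8.911213

Derivation:
d1 = -0.0590202136; d2 = -0.3347918582
phi(d1) = 0.3982480502; exp(-qT) = 1.0000000000; exp(-rT) = 0.9709308776
N(d2) = 0.3688910513
Rho = K*T*exp(-rT)*N(d2) = 49.7600 * 0.5000 * 0.9709308776 * 0.3688910513 = 8.911213


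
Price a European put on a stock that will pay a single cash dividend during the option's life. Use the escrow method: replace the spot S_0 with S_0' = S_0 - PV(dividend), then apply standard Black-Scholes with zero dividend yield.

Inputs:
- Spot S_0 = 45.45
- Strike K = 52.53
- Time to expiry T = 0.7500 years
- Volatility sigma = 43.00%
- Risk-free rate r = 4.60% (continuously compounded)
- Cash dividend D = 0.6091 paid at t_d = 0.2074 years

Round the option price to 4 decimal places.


Answer: Price = 10.3916

Derivation:
PV(D) = D * exp(-r * t_d) = 0.6091 * 0.99050497 = 0.60331657
S_0' = S_0 - PV(D) = 45.4500 - 0.60331657 = 44.84668343
d1 = (ln(S_0'/K) + (r + sigma^2/2)*T) / (sigma*sqrt(T)) = -0.14580725
d2 = d1 - sigma*sqrt(T) = -0.51819818
exp(-rT) = 0.96608834
N(-d1) = 0.55796322; N(-d2) = 0.69784000
P = K * exp(-rT) * N(-d2) - S_0' * N(-d1) = 52.5300 * 0.96608834 * 0.69784000 - 44.84668343 * 0.55796322 = 10.3916


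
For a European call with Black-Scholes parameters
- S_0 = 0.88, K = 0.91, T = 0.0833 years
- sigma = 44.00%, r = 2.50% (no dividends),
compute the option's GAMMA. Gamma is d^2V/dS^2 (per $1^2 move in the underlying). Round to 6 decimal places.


Answer: Gamma = 3.509894

Derivation:
d1 = -0.1840810119; d2 = -0.3110726652
phi(d1) = 0.3922399761; exp(-qT) = 1.0000000000; exp(-rT) = 0.9979196669
Gamma = exp(-qT) * phi(d1) / (S * sigma * sqrt(T)) = 1.0000000000 * 0.3922399761 / (0.8800 * 0.4400 * 0.2886173938) = 3.509894


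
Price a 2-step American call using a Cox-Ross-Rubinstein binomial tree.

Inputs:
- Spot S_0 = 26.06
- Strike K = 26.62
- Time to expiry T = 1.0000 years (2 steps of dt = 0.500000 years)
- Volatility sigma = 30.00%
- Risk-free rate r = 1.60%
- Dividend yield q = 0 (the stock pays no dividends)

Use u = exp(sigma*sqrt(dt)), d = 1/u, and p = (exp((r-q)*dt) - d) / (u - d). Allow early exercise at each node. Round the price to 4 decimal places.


dt = T/N = 0.500000
u = exp(sigma*sqrt(dt)) = 1.236311; d = 1/u = 0.808858
p = (exp((r-q)*dt) - d) / (u - d) = 0.465956
Discount per step: exp(-r*dt) = 0.992032
Stock lattice S(k, i) with i counting down-moves:
  k=0: S(0,0) = 26.0600
  k=1: S(1,0) = 32.2183; S(1,1) = 21.0788
  k=2: S(2,0) = 39.8318; S(2,1) = 26.0600; S(2,2) = 17.0498
Terminal payoffs V(N, i) = max(S_T - K, 0):
  V(2,0) = 13.211802; V(2,1) = 0.000000; V(2,2) = 0.000000
Backward induction: V(k, i) = exp(-r*dt) * [p * V(k+1, i) + (1-p) * V(k+1, i+1)]; then take max(V_cont, immediate exercise) for American.
  V(1,0) = exp(-r*dt) * [p*13.211802 + (1-p)*0.000000] = 6.107060; exercise = 5.598268; V(1,0) = max -> 6.107060
  V(1,1) = exp(-r*dt) * [p*0.000000 + (1-p)*0.000000] = 0.000000; exercise = 0.000000; V(1,1) = max -> 0.000000
  V(0,0) = exp(-r*dt) * [p*6.107060 + (1-p)*0.000000] = 2.822944; exercise = 0.000000; V(0,0) = max -> 2.822944

Answer: Price = V(0,0) = 2.8229


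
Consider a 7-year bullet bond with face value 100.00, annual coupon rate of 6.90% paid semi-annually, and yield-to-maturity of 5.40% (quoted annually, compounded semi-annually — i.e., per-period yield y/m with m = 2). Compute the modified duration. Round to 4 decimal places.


Answer: Modified duration = 5.5803

Derivation:
Coupon per period c = face * coupon_rate / m = 3.450000
Periods per year m = 2; per-period yield y/m = 0.027000
Number of cashflows N = 14
Cashflows (t years, CF_t, discount factor 1/(1+y/m)^(m*t), PV):
  t = 0.5000: CF_t = 3.450000, DF = 0.973710, PV = 3.359299
  t = 1.0000: CF_t = 3.450000, DF = 0.948111, PV = 3.270982
  t = 1.5000: CF_t = 3.450000, DF = 0.923185, PV = 3.184988
  t = 2.0000: CF_t = 3.450000, DF = 0.898914, PV = 3.101254
  t = 2.5000: CF_t = 3.450000, DF = 0.875282, PV = 3.019721
  t = 3.0000: CF_t = 3.450000, DF = 0.852270, PV = 2.940332
  t = 3.5000: CF_t = 3.450000, DF = 0.829864, PV = 2.863031
  t = 4.0000: CF_t = 3.450000, DF = 0.808047, PV = 2.787761
  t = 4.5000: CF_t = 3.450000, DF = 0.786803, PV = 2.714470
  t = 5.0000: CF_t = 3.450000, DF = 0.766118, PV = 2.643106
  t = 5.5000: CF_t = 3.450000, DF = 0.745976, PV = 2.573619
  t = 6.0000: CF_t = 3.450000, DF = 0.726365, PV = 2.505958
  t = 6.5000: CF_t = 3.450000, DF = 0.707268, PV = 2.440076
  t = 7.0000: CF_t = 103.450000, DF = 0.688674, PV = 71.243342
Price P = sum_t PV_t = 108.647940
First compute Macaulay numerator sum_t t * PV_t:
  t * PV_t at t = 0.5000: 1.679649
  t * PV_t at t = 1.0000: 3.270982
  t * PV_t at t = 1.5000: 4.777482
  t * PV_t at t = 2.0000: 6.202508
  t * PV_t at t = 2.5000: 7.549304
  t * PV_t at t = 3.0000: 8.820997
  t * PV_t at t = 3.5000: 10.020607
  t * PV_t at t = 4.0000: 11.151044
  t * PV_t at t = 4.5000: 12.215117
  t * PV_t at t = 5.0000: 13.215532
  t * PV_t at t = 5.5000: 14.154903
  t * PV_t at t = 6.0000: 15.035747
  t * PV_t at t = 6.5000: 15.860493
  t * PV_t at t = 7.0000: 498.703395
Macaulay duration D = 622.657761 / 108.647940 = 5.730967
Modified duration = D / (1 + y/m) = 5.730967 / (1 + 0.027000) = 5.580299


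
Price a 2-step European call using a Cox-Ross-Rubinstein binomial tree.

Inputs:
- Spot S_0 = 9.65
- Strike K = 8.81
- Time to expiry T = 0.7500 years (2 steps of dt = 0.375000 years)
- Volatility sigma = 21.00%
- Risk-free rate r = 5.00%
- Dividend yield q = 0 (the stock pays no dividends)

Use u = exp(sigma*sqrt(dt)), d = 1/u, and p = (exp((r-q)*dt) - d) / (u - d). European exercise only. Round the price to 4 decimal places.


Answer: Price = V(0,0) = 1.4376

Derivation:
dt = T/N = 0.375000
u = exp(sigma*sqrt(dt)) = 1.137233; d = 1/u = 0.879327
p = (exp((r-q)*dt) - d) / (u - d) = 0.541281
Discount per step: exp(-r*dt) = 0.981425
Stock lattice S(k, i) with i counting down-moves:
  k=0: S(0,0) = 9.6500
  k=1: S(1,0) = 10.9743; S(1,1) = 8.4855
  k=2: S(2,0) = 12.4803; S(2,1) = 9.6500; S(2,2) = 7.4615
Terminal payoffs V(N, i) = max(S_T - K, 0):
  V(2,0) = 3.670337; V(2,1) = 0.840000; V(2,2) = 0.000000
Backward induction: V(k, i) = exp(-r*dt) * [p * V(k+1, i) + (1-p) * V(k+1, i+1)].
  V(1,0) = exp(-r*dt) * [p*3.670337 + (1-p)*0.840000] = 2.327948
  V(1,1) = exp(-r*dt) * [p*0.840000 + (1-p)*0.000000] = 0.446231
  V(0,0) = exp(-r*dt) * [p*2.327948 + (1-p)*0.446231] = 1.437561


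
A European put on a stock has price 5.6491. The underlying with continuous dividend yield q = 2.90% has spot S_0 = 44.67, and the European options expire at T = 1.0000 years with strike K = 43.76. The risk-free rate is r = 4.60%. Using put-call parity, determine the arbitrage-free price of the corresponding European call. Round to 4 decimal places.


Put-call parity: C - P = S_0 * exp(-qT) - K * exp(-rT).
S_0 * exp(-qT) = 44.6700 * 0.97141646 = 43.39317347
K * exp(-rT) = 43.7600 * 0.95504196 = 41.79263627
C = P + S*exp(-qT) - K*exp(-rT)
C = 5.6491 + 43.39317347 - 41.79263627 = 7.2496

Answer: Call price = 7.2496


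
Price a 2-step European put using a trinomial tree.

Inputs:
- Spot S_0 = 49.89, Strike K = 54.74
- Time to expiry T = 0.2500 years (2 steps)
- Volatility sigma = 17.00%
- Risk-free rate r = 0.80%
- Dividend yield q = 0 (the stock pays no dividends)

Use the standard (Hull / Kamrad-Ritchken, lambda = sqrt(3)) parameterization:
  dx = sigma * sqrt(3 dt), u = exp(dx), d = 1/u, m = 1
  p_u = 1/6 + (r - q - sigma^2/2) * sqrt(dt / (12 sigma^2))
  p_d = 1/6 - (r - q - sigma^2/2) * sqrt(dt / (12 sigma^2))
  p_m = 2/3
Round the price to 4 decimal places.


Answer: Price = V(0,0) = 5.0529

Derivation:
dt = T/N = 0.125000; dx = sigma*sqrt(3*dt) = 0.104103
u = exp(dx) = 1.109715; d = 1/u = 0.901132
p_u = 0.162794, p_m = 0.666667, p_d = 0.170539
Discount per step: exp(-r*dt) = 0.999000
Stock lattice S(k, j) with j the centered position index:
  k=0: S(0,+0) = 49.8900
  k=1: S(1,-1) = 44.9575; S(1,+0) = 49.8900; S(1,+1) = 55.3637
  k=2: S(2,-2) = 40.5126; S(2,-1) = 44.9575; S(2,+0) = 49.8900; S(2,+1) = 55.3637; S(2,+2) = 61.4379
Terminal payoffs V(N, j) = max(K - S_T, 0):
  V(2,-2) = 14.227363; V(2,-1) = 9.782515; V(2,+0) = 4.850000; V(2,+1) = 0.000000; V(2,+2) = 0.000000
Backward induction: V(k, j) = exp(-r*dt) * [p_u * V(k+1, j+1) + p_m * V(k+1, j) + p_d * V(k+1, j-1)]
  V(1,-1) = exp(-r*dt) * [p_u*4.850000 + p_m*9.782515 + p_d*14.227363] = 9.727817
  V(1,+0) = exp(-r*dt) * [p_u*0.000000 + p_m*4.850000 + p_d*9.782515] = 4.896735
  V(1,+1) = exp(-r*dt) * [p_u*0.000000 + p_m*0.000000 + p_d*4.850000] = 0.826288
  V(0,+0) = exp(-r*dt) * [p_u*0.826288 + p_m*4.896735 + p_d*9.727817] = 5.052922


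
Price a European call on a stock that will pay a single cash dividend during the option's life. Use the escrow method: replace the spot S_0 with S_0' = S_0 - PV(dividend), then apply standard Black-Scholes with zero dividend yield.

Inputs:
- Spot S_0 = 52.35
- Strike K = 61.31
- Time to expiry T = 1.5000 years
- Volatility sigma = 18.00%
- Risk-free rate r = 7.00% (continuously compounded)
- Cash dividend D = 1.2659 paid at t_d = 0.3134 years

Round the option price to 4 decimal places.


Answer: Price = 2.9017

Derivation:
PV(D) = D * exp(-r * t_d) = 1.2659 * 0.97830089 = 1.23843109
S_0' = S_0 - PV(D) = 52.3500 - 1.23843109 = 51.11156891
d1 = (ln(S_0'/K) + (r + sigma^2/2)*T) / (sigma*sqrt(T)) = -0.23874402
d2 = d1 - sigma*sqrt(T) = -0.45919810
exp(-rT) = 0.90032452
N(d1) = 0.40565204; N(d2) = 0.32304596
C = S_0' * N(d1) - K * exp(-rT) * N(d2) = 51.11156891 * 0.40565204 - 61.3100 * 0.90032452 * 0.32304596 = 2.9017


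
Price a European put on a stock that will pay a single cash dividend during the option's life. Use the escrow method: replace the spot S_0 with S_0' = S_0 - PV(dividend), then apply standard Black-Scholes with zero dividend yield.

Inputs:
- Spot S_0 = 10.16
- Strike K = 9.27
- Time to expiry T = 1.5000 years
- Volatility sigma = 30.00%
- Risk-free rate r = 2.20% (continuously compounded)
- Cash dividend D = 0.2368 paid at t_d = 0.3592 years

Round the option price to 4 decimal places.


Answer: Price = 0.9504

Derivation:
PV(D) = D * exp(-r * t_d) = 0.2368 * 0.99212874 = 0.23493609
S_0' = S_0 - PV(D) = 10.1600 - 0.23493609 = 9.92506391
d1 = (ln(S_0'/K) + (r + sigma^2/2)*T) / (sigma*sqrt(T)) = 0.45936067
d2 = d1 - sigma*sqrt(T) = 0.09193721
exp(-rT) = 0.96753856
N(-d1) = 0.32298759; N(-d2) = 0.46337397
P = K * exp(-rT) * N(-d2) - S_0' * N(-d1) = 9.2700 * 0.96753856 * 0.46337397 - 9.92506391 * 0.32298759 = 0.9504


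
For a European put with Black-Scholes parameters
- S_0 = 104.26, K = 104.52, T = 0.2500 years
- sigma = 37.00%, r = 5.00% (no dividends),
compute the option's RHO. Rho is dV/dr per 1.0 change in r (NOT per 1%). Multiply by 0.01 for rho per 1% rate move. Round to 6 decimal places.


Answer: Rho = -13.297883

Derivation:
d1 = 0.1466045334; d2 = -0.0383954666
phi(d1) = 0.3946780231; exp(-qT) = 1.0000000000; exp(-rT) = 0.9875778005
N(-d2) = 0.5153138123
Rho = -K*T*exp(-rT)*N(-d2) = -104.5200 * 0.2500 * 0.9875778005 * 0.5153138123 = -13.297883


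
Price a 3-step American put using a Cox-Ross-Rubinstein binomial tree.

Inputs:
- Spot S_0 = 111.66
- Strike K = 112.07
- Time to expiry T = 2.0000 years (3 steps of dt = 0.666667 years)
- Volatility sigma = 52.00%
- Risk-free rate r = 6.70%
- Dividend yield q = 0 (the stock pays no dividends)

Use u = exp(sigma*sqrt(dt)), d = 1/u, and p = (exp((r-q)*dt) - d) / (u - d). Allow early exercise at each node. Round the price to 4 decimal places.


dt = T/N = 0.666667
u = exp(sigma*sqrt(dt)) = 1.528945; d = 1/u = 0.654046
p = (exp((r-q)*dt) - d) / (u - d) = 0.447633
Discount per step: exp(-r*dt) = 0.956316
Stock lattice S(k, i) with i counting down-moves:
  k=0: S(0,0) = 111.6600
  k=1: S(1,0) = 170.7220; S(1,1) = 73.0307
  k=2: S(2,0) = 261.0247; S(2,1) = 111.6600; S(2,2) = 47.7654
  k=3: S(3,0) = 399.0925; S(3,1) = 170.7220; S(3,2) = 73.0307; S(3,3) = 31.2408
Terminal payoffs V(N, i) = max(K - S_T, 0):
  V(3,0) = 0.000000; V(3,1) = 0.000000; V(3,2) = 39.039270; V(3,3) = 80.829233
Backward induction: V(k, i) = exp(-r*dt) * [p * V(k+1, i) + (1-p) * V(k+1, i+1)]; then take max(V_cont, immediate exercise) for American.
  V(2,0) = exp(-r*dt) * [p*0.000000 + (1-p)*0.000000] = 0.000000; exercise = 0.000000; V(2,0) = max -> 0.000000
  V(2,1) = exp(-r*dt) * [p*0.000000 + (1-p)*39.039270] = 20.622023; exercise = 0.410000; V(2,1) = max -> 20.622023
  V(2,2) = exp(-r*dt) * [p*39.039270 + (1-p)*80.829233] = 59.408930; exercise = 64.304573; V(2,2) = max -> 64.304573
  V(1,0) = exp(-r*dt) * [p*0.000000 + (1-p)*20.622023] = 10.893334; exercise = 0.000000; V(1,0) = max -> 10.893334
  V(1,1) = exp(-r*dt) * [p*20.622023 + (1-p)*64.304573] = 42.795954; exercise = 39.039270; V(1,1) = max -> 42.795954
  V(0,0) = exp(-r*dt) * [p*10.893334 + (1-p)*42.795954] = 27.269646; exercise = 0.410000; V(0,0) = max -> 27.269646

Answer: Price = V(0,0) = 27.2696


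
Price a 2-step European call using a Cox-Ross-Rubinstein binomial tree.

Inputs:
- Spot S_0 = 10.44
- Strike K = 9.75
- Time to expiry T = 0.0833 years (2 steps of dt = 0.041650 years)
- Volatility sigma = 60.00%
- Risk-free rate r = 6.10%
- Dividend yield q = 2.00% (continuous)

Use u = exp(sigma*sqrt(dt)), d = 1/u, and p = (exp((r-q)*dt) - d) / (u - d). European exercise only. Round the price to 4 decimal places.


Answer: Price = V(0,0) = 1.1524

Derivation:
dt = T/N = 0.041650
u = exp(sigma*sqrt(dt)) = 1.130263; d = 1/u = 0.884750
p = (exp((r-q)*dt) - d) / (u - d) = 0.476387
Discount per step: exp(-r*dt) = 0.997463
Stock lattice S(k, i) with i counting down-moves:
  k=0: S(0,0) = 10.4400
  k=1: S(1,0) = 11.7999; S(1,1) = 9.2368
  k=2: S(2,0) = 13.3370; S(2,1) = 10.4400; S(2,2) = 8.1723
Terminal payoffs V(N, i) = max(S_T - K, 0):
  V(2,0) = 3.587032; V(2,1) = 0.690000; V(2,2) = 0.000000
Backward induction: V(k, i) = exp(-r*dt) * [p * V(k+1, i) + (1-p) * V(k+1, i+1)].
  V(1,0) = exp(-r*dt) * [p*3.587032 + (1-p)*0.690000] = 2.064856
  V(1,1) = exp(-r*dt) * [p*0.690000 + (1-p)*0.000000] = 0.327873
  V(0,0) = exp(-r*dt) * [p*2.064856 + (1-p)*0.327873] = 1.152418


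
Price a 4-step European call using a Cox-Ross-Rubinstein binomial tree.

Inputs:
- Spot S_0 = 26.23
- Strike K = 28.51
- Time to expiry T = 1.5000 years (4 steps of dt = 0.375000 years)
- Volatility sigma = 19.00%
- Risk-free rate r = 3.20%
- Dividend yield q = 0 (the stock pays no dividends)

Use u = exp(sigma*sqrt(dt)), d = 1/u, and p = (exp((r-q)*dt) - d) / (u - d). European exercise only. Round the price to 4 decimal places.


Answer: Price = V(0,0) = 2.1373

Derivation:
dt = T/N = 0.375000
u = exp(sigma*sqrt(dt)) = 1.123390; d = 1/u = 0.890163
p = (exp((r-q)*dt) - d) / (u - d) = 0.522707
Discount per step: exp(-r*dt) = 0.988072
Stock lattice S(k, i) with i counting down-moves:
  k=0: S(0,0) = 26.2300
  k=1: S(1,0) = 29.4665; S(1,1) = 23.3490
  k=2: S(2,0) = 33.1024; S(2,1) = 26.2300; S(2,2) = 20.7844
  k=3: S(3,0) = 37.1869; S(3,1) = 29.4665; S(3,2) = 23.3490; S(3,3) = 18.5015
  k=4: S(4,0) = 41.7754; S(4,1) = 33.1024; S(4,2) = 26.2300; S(4,3) = 20.7844; S(4,4) = 16.4693
Terminal payoffs V(N, i) = max(S_T - K, 0):
  V(4,0) = 13.265366; V(4,1) = 4.592385; V(4,2) = 0.000000; V(4,3) = 0.000000; V(4,4) = 0.000000
Backward induction: V(k, i) = exp(-r*dt) * [p * V(k+1, i) + (1-p) * V(k+1, i+1)].
  V(3,0) = exp(-r*dt) * [p*13.265366 + (1-p)*4.592385] = 9.016958
  V(3,1) = exp(-r*dt) * [p*4.592385 + (1-p)*0.000000] = 2.371838
  V(3,2) = exp(-r*dt) * [p*0.000000 + (1-p)*0.000000] = 0.000000
  V(3,3) = exp(-r*dt) * [p*0.000000 + (1-p)*0.000000] = 0.000000
  V(2,0) = exp(-r*dt) * [p*9.016958 + (1-p)*2.371838] = 5.775565
  V(2,1) = exp(-r*dt) * [p*2.371838 + (1-p)*0.000000] = 1.224988
  V(2,2) = exp(-r*dt) * [p*0.000000 + (1-p)*0.000000] = 0.000000
  V(1,0) = exp(-r*dt) * [p*5.775565 + (1-p)*1.224988] = 3.560622
  V(1,1) = exp(-r*dt) * [p*1.224988 + (1-p)*0.000000] = 0.632672
  V(0,0) = exp(-r*dt) * [p*3.560622 + (1-p)*0.632672] = 2.137330


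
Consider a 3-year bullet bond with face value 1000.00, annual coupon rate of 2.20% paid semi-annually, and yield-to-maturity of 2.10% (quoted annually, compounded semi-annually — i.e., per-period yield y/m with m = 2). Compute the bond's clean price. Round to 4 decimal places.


Coupon per period c = face * coupon_rate / m = 11.000000
Periods per year m = 2; per-period yield y/m = 0.010500
Number of cashflows N = 6
Cashflows (t years, CF_t, discount factor 1/(1+y/m)^(m*t), PV):
  t = 0.5000: CF_t = 11.000000, DF = 0.989609, PV = 10.885700
  t = 1.0000: CF_t = 11.000000, DF = 0.979326, PV = 10.772588
  t = 1.5000: CF_t = 11.000000, DF = 0.969150, PV = 10.660651
  t = 2.0000: CF_t = 11.000000, DF = 0.959080, PV = 10.549877
  t = 2.5000: CF_t = 11.000000, DF = 0.949114, PV = 10.440255
  t = 3.0000: CF_t = 1011.000000, DF = 0.939252, PV = 949.583694
Price P = sum_t PV_t = 1002.892766

Answer: Price = 1002.8928


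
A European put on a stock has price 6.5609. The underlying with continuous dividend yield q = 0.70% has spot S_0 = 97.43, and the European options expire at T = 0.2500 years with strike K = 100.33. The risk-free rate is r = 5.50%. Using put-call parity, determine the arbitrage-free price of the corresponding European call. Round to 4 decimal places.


Put-call parity: C - P = S_0 * exp(-qT) - K * exp(-rT).
S_0 * exp(-qT) = 97.4300 * 0.99825153 = 97.25964660
K * exp(-rT) = 100.3300 * 0.98634410 = 98.95990350
C = P + S*exp(-qT) - K*exp(-rT)
C = 6.5609 + 97.25964660 - 98.95990350 = 4.8606

Answer: Call price = 4.8606


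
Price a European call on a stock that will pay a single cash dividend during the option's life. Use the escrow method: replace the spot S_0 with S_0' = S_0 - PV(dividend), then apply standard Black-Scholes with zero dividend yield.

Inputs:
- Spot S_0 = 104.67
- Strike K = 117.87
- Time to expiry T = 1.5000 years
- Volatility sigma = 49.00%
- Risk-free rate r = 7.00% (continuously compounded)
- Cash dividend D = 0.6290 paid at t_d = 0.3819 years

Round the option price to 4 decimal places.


PV(D) = D * exp(-r * t_d) = 0.6290 * 0.97362116 = 0.61240771
S_0' = S_0 - PV(D) = 104.6700 - 0.61240771 = 104.05759229
d1 = (ln(S_0'/K) + (r + sigma^2/2)*T) / (sigma*sqrt(T)) = 0.26733964
d2 = d1 - sigma*sqrt(T) = -0.33278535
exp(-rT) = 0.90032452
N(d1) = 0.60539616; N(d2) = 0.36964816
C = S_0' * N(d1) - K * exp(-rT) * N(d2) = 104.05759229 * 0.60539616 - 117.8700 * 0.90032452 * 0.36964816 = 23.7685

Answer: Price = 23.7685


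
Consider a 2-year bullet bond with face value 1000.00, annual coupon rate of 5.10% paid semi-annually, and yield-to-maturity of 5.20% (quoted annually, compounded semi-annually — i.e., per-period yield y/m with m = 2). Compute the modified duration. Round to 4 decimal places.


Answer: Modified duration = 1.8777

Derivation:
Coupon per period c = face * coupon_rate / m = 25.500000
Periods per year m = 2; per-period yield y/m = 0.026000
Number of cashflows N = 4
Cashflows (t years, CF_t, discount factor 1/(1+y/m)^(m*t), PV):
  t = 0.5000: CF_t = 25.500000, DF = 0.974659, PV = 24.853801
  t = 1.0000: CF_t = 25.500000, DF = 0.949960, PV = 24.223978
  t = 1.5000: CF_t = 25.500000, DF = 0.925887, PV = 23.610115
  t = 2.0000: CF_t = 1025.500000, DF = 0.902424, PV = 925.435642
Price P = sum_t PV_t = 998.123535
First compute Macaulay numerator sum_t t * PV_t:
  t * PV_t at t = 0.5000: 12.426901
  t * PV_t at t = 1.0000: 24.223978
  t * PV_t at t = 1.5000: 35.415172
  t * PV_t at t = 2.0000: 1850.871283
Macaulay duration D = 1922.937334 / 998.123535 = 1.926552
Modified duration = D / (1 + y/m) = 1.926552 / (1 + 0.026000) = 1.877731


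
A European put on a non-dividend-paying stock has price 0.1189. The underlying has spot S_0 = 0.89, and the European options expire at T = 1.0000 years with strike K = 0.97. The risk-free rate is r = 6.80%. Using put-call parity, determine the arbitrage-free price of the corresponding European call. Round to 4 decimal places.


Put-call parity: C - P = S_0 * exp(-qT) - K * exp(-rT).
S_0 * exp(-qT) = 0.8900 * 1.00000000 = 0.89000000
K * exp(-rT) = 0.9700 * 0.93426047 = 0.90623266
C = P + S*exp(-qT) - K*exp(-rT)
C = 0.1189 + 0.89000000 - 0.90623266 = 0.1027

Answer: Call price = 0.1027


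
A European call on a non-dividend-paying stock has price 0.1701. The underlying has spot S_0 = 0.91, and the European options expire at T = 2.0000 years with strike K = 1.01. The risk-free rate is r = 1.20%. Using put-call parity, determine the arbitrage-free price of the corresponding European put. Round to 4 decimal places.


Answer: Put price = 0.2461

Derivation:
Put-call parity: C - P = S_0 * exp(-qT) - K * exp(-rT).
S_0 * exp(-qT) = 0.9100 * 1.00000000 = 0.91000000
K * exp(-rT) = 1.0100 * 0.97628571 = 0.98604857
P = C - S*exp(-qT) + K*exp(-rT)
P = 0.1701 - 0.91000000 + 0.98604857 = 0.2461


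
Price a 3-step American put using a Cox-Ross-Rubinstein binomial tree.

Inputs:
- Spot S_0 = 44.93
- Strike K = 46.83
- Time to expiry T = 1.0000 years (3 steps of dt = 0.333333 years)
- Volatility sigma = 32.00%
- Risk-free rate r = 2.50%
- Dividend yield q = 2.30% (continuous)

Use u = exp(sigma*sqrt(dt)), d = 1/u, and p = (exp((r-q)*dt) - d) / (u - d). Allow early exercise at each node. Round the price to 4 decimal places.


dt = T/N = 0.333333
u = exp(sigma*sqrt(dt)) = 1.202920; d = 1/u = 0.831310
p = (exp((r-q)*dt) - d) / (u - d) = 0.455738
Discount per step: exp(-r*dt) = 0.991701
Stock lattice S(k, i) with i counting down-moves:
  k=0: S(0,0) = 44.9300
  k=1: S(1,0) = 54.0472; S(1,1) = 37.3508
  k=2: S(2,0) = 65.0145; S(2,1) = 44.9300; S(2,2) = 31.0501
  k=3: S(3,0) = 78.2072; S(3,1) = 54.0472; S(3,2) = 37.3508; S(3,3) = 25.8123
Terminal payoffs V(N, i) = max(K - S_T, 0):
  V(3,0) = 0.000000; V(3,1) = 0.000000; V(3,2) = 9.479226; V(3,3) = 21.017743
Backward induction: V(k, i) = exp(-r*dt) * [p * V(k+1, i) + (1-p) * V(k+1, i+1)]; then take max(V_cont, immediate exercise) for American.
  V(2,0) = exp(-r*dt) * [p*0.000000 + (1-p)*0.000000] = 0.000000; exercise = 0.000000; V(2,0) = max -> 0.000000
  V(2,1) = exp(-r*dt) * [p*0.000000 + (1-p)*9.479226] = 5.116373; exercise = 1.900000; V(2,1) = max -> 5.116373
  V(2,2) = exp(-r*dt) * [p*9.479226 + (1-p)*21.017743] = 15.628427; exercise = 15.779915; V(2,2) = max -> 15.779915
  V(1,0) = exp(-r*dt) * [p*0.000000 + (1-p)*5.116373] = 2.761541; exercise = 0.000000; V(1,0) = max -> 2.761541
  V(1,1) = exp(-r*dt) * [p*5.116373 + (1-p)*15.779915] = 10.829516; exercise = 9.479226; V(1,1) = max -> 10.829516
  V(0,0) = exp(-r*dt) * [p*2.761541 + (1-p)*10.829516] = 7.093279; exercise = 1.900000; V(0,0) = max -> 7.093279

Answer: Price = V(0,0) = 7.0933


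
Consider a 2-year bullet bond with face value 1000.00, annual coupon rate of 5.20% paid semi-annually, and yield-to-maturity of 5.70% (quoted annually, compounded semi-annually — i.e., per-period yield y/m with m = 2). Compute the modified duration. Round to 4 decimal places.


Coupon per period c = face * coupon_rate / m = 26.000000
Periods per year m = 2; per-period yield y/m = 0.028500
Number of cashflows N = 4
Cashflows (t years, CF_t, discount factor 1/(1+y/m)^(m*t), PV):
  t = 0.5000: CF_t = 26.000000, DF = 0.972290, PV = 25.279533
  t = 1.0000: CF_t = 26.000000, DF = 0.945347, PV = 24.579031
  t = 1.5000: CF_t = 26.000000, DF = 0.919152, PV = 23.897940
  t = 2.0000: CF_t = 1026.000000, DF = 0.893682, PV = 916.917321
Price P = sum_t PV_t = 990.673824
First compute Macaulay numerator sum_t t * PV_t:
  t * PV_t at t = 0.5000: 12.639767
  t * PV_t at t = 1.0000: 24.579031
  t * PV_t at t = 1.5000: 35.846909
  t * PV_t at t = 2.0000: 1833.834641
Macaulay duration D = 1906.900348 / 990.673824 = 1.924852
Modified duration = D / (1 + y/m) = 1.924852 / (1 + 0.028500) = 1.871514

Answer: Modified duration = 1.8715


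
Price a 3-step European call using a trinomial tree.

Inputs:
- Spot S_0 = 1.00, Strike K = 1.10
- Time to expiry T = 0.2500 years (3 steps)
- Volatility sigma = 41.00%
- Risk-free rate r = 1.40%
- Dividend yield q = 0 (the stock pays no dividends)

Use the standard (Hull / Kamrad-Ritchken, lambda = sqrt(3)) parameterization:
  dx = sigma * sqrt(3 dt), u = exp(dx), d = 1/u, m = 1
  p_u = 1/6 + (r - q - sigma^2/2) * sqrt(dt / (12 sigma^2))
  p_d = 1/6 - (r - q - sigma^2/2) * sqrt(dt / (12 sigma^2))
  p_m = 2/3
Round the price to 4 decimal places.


Answer: Price = V(0,0) = 0.0489

Derivation:
dt = T/N = 0.083333; dx = sigma*sqrt(3*dt) = 0.205000
u = exp(dx) = 1.227525; d = 1/u = 0.814647
p_u = 0.152429, p_m = 0.666667, p_d = 0.180904
Discount per step: exp(-r*dt) = 0.998834
Stock lattice S(k, j) with j the centered position index:
  k=0: S(0,+0) = 1.0000
  k=1: S(1,-1) = 0.8146; S(1,+0) = 1.0000; S(1,+1) = 1.2275
  k=2: S(2,-2) = 0.6637; S(2,-1) = 0.8146; S(2,+0) = 1.0000; S(2,+1) = 1.2275; S(2,+2) = 1.5068
  k=3: S(3,-3) = 0.5406; S(3,-2) = 0.6637; S(3,-1) = 0.8146; S(3,+0) = 1.0000; S(3,+1) = 1.2275; S(3,+2) = 1.5068; S(3,+3) = 1.8497
Terminal payoffs V(N, j) = max(S_T - K, 0):
  V(3,-3) = 0.000000; V(3,-2) = 0.000000; V(3,-1) = 0.000000; V(3,+0) = 0.000000; V(3,+1) = 0.127525; V(3,+2) = 0.406818; V(3,+3) = 0.749657
Backward induction: V(k, j) = exp(-r*dt) * [p_u * V(k+1, j+1) + p_m * V(k+1, j) + p_d * V(k+1, j-1)]
  V(2,-2) = exp(-r*dt) * [p_u*0.000000 + p_m*0.000000 + p_d*0.000000] = 0.000000
  V(2,-1) = exp(-r*dt) * [p_u*0.000000 + p_m*0.000000 + p_d*0.000000] = 0.000000
  V(2,+0) = exp(-r*dt) * [p_u*0.127525 + p_m*0.000000 + p_d*0.000000] = 0.019416
  V(2,+1) = exp(-r*dt) * [p_u*0.406818 + p_m*0.127525 + p_d*0.000000] = 0.146856
  V(2,+2) = exp(-r*dt) * [p_u*0.749657 + p_m*0.406818 + p_d*0.127525] = 0.408075
  V(1,-1) = exp(-r*dt) * [p_u*0.019416 + p_m*0.000000 + p_d*0.000000] = 0.002956
  V(1,+0) = exp(-r*dt) * [p_u*0.146856 + p_m*0.019416 + p_d*0.000000] = 0.035288
  V(1,+1) = exp(-r*dt) * [p_u*0.408075 + p_m*0.146856 + p_d*0.019416] = 0.163428
  V(0,+0) = exp(-r*dt) * [p_u*0.163428 + p_m*0.035288 + p_d*0.002956] = 0.048914


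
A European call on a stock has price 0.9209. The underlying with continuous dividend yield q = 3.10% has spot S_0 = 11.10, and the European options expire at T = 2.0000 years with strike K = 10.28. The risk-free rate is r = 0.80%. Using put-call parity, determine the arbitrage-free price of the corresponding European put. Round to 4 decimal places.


Put-call parity: C - P = S_0 * exp(-qT) - K * exp(-rT).
S_0 * exp(-qT) = 11.1000 * 0.93988289 = 10.43270004
K * exp(-rT) = 10.2800 * 0.98412732 = 10.11682885
P = C - S*exp(-qT) + K*exp(-rT)
P = 0.9209 - 10.43270004 + 10.11682885 = 0.6050

Answer: Put price = 0.6050


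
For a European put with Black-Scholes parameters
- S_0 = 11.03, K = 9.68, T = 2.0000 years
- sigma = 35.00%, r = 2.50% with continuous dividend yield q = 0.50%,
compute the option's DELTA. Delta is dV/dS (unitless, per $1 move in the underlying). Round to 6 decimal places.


Answer: Delta = -0.274148

Derivation:
d1 = 0.5920644111; d2 = 0.0970896642
phi(d1) = 0.3348044441; exp(-qT) = 0.9900498337; exp(-rT) = 0.9512294245
N(-d1) = 0.2769037287
Delta = -exp(-qT) * N(-d1) = -0.9900498337 * 0.2769037287 = -0.274148
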